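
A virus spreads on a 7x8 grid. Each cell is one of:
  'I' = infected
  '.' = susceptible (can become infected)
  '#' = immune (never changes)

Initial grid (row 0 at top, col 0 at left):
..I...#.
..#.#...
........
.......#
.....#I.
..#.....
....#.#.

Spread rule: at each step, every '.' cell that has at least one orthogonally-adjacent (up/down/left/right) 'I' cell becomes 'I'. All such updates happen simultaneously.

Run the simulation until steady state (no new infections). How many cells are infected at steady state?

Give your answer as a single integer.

Step 0 (initial): 2 infected
Step 1: +5 new -> 7 infected
Step 2: +8 new -> 15 infected
Step 3: +11 new -> 26 infected
Step 4: +9 new -> 35 infected
Step 5: +6 new -> 41 infected
Step 6: +4 new -> 45 infected
Step 7: +2 new -> 47 infected
Step 8: +1 new -> 48 infected
Step 9: +0 new -> 48 infected

Answer: 48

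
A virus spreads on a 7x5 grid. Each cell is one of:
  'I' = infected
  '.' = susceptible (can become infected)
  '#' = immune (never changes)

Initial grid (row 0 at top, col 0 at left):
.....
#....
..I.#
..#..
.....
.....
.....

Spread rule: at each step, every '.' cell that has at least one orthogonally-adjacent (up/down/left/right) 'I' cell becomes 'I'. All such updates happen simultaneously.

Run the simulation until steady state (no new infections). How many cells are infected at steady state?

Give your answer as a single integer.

Answer: 32

Derivation:
Step 0 (initial): 1 infected
Step 1: +3 new -> 4 infected
Step 2: +6 new -> 10 infected
Step 3: +7 new -> 17 infected
Step 4: +7 new -> 24 infected
Step 5: +5 new -> 29 infected
Step 6: +3 new -> 32 infected
Step 7: +0 new -> 32 infected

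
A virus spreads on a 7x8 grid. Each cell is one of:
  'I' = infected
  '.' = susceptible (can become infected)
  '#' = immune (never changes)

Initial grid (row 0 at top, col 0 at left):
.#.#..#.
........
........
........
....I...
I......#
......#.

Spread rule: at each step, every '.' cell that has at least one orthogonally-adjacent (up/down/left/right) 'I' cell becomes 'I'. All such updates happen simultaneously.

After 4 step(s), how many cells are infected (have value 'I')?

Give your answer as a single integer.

Answer: 41

Derivation:
Step 0 (initial): 2 infected
Step 1: +7 new -> 9 infected
Step 2: +12 new -> 21 infected
Step 3: +12 new -> 33 infected
Step 4: +8 new -> 41 infected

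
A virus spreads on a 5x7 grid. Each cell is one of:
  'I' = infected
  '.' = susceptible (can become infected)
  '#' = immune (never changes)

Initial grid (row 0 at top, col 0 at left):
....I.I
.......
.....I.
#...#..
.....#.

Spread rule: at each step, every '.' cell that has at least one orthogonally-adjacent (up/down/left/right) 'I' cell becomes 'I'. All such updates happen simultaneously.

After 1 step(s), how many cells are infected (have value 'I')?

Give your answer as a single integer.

Answer: 11

Derivation:
Step 0 (initial): 3 infected
Step 1: +8 new -> 11 infected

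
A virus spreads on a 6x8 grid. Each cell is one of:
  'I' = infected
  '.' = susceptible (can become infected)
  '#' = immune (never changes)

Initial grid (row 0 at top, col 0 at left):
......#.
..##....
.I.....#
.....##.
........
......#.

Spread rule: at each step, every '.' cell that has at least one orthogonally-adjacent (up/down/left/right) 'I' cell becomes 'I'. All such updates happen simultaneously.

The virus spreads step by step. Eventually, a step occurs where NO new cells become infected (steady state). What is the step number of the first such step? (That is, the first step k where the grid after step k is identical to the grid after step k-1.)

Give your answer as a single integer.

Answer: 10

Derivation:
Step 0 (initial): 1 infected
Step 1: +4 new -> 5 infected
Step 2: +6 new -> 11 infected
Step 3: +7 new -> 18 infected
Step 4: +7 new -> 25 infected
Step 5: +5 new -> 30 infected
Step 6: +4 new -> 34 infected
Step 7: +3 new -> 37 infected
Step 8: +2 new -> 39 infected
Step 9: +2 new -> 41 infected
Step 10: +0 new -> 41 infected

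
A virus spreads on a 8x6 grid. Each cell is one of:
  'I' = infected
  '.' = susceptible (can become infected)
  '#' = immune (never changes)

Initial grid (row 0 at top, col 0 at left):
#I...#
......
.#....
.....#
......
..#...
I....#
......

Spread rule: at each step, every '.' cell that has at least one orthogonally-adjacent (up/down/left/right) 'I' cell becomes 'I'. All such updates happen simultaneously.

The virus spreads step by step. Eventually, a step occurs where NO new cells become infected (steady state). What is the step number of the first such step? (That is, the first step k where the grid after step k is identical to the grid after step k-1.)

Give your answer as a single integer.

Step 0 (initial): 2 infected
Step 1: +5 new -> 7 infected
Step 2: +7 new -> 14 infected
Step 3: +8 new -> 22 infected
Step 4: +8 new -> 30 infected
Step 5: +6 new -> 36 infected
Step 6: +5 new -> 41 infected
Step 7: +1 new -> 42 infected
Step 8: +0 new -> 42 infected

Answer: 8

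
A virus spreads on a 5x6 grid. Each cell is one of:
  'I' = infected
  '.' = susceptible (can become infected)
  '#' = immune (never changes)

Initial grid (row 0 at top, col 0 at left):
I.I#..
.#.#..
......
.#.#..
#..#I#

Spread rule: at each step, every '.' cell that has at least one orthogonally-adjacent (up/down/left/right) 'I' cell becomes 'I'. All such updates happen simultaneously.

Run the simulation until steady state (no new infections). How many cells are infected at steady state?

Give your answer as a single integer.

Step 0 (initial): 3 infected
Step 1: +4 new -> 7 infected
Step 2: +4 new -> 11 infected
Step 3: +6 new -> 17 infected
Step 4: +3 new -> 20 infected
Step 5: +2 new -> 22 infected
Step 6: +0 new -> 22 infected

Answer: 22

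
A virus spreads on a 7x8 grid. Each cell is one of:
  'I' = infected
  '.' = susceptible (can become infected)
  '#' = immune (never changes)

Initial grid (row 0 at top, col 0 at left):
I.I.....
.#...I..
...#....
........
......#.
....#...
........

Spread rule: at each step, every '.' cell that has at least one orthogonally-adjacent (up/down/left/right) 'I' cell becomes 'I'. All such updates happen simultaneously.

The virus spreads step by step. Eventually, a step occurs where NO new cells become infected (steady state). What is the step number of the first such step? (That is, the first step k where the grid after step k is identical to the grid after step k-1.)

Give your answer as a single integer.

Step 0 (initial): 3 infected
Step 1: +8 new -> 11 infected
Step 2: +9 new -> 20 infected
Step 3: +8 new -> 28 infected
Step 4: +7 new -> 35 infected
Step 5: +7 new -> 42 infected
Step 6: +7 new -> 49 infected
Step 7: +3 new -> 52 infected
Step 8: +0 new -> 52 infected

Answer: 8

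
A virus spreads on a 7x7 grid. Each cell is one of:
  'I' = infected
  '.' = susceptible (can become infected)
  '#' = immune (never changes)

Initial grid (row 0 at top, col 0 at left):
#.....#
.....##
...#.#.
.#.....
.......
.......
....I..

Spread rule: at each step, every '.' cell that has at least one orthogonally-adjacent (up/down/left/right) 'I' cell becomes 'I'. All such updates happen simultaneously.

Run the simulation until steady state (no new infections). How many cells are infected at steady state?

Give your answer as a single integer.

Step 0 (initial): 1 infected
Step 1: +3 new -> 4 infected
Step 2: +5 new -> 9 infected
Step 3: +6 new -> 15 infected
Step 4: +7 new -> 22 infected
Step 5: +5 new -> 27 infected
Step 6: +5 new -> 32 infected
Step 7: +5 new -> 37 infected
Step 8: +3 new -> 40 infected
Step 9: +2 new -> 42 infected
Step 10: +0 new -> 42 infected

Answer: 42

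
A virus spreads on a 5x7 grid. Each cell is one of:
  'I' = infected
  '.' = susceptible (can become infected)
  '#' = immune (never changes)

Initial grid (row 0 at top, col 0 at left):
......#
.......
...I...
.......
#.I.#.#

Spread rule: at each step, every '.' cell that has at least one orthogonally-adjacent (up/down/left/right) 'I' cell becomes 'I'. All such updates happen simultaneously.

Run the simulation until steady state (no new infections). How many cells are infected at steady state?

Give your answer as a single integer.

Step 0 (initial): 2 infected
Step 1: +7 new -> 9 infected
Step 2: +7 new -> 16 infected
Step 3: +8 new -> 24 infected
Step 4: +6 new -> 30 infected
Step 5: +1 new -> 31 infected
Step 6: +0 new -> 31 infected

Answer: 31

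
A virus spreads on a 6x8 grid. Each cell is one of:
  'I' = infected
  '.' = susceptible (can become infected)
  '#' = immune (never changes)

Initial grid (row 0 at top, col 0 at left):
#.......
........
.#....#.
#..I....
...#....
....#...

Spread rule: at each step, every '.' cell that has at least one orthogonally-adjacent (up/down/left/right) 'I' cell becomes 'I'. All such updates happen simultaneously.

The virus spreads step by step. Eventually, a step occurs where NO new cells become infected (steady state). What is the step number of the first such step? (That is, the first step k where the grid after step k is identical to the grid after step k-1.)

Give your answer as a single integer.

Step 0 (initial): 1 infected
Step 1: +3 new -> 4 infected
Step 2: +7 new -> 11 infected
Step 3: +8 new -> 19 infected
Step 4: +10 new -> 29 infected
Step 5: +8 new -> 37 infected
Step 6: +4 new -> 41 infected
Step 7: +1 new -> 42 infected
Step 8: +0 new -> 42 infected

Answer: 8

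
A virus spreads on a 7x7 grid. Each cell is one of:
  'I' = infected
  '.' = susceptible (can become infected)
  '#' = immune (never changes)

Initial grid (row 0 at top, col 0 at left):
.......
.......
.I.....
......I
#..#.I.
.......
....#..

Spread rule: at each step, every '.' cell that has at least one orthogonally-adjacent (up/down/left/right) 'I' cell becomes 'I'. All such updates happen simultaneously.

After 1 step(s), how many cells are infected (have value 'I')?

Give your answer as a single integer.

Answer: 12

Derivation:
Step 0 (initial): 3 infected
Step 1: +9 new -> 12 infected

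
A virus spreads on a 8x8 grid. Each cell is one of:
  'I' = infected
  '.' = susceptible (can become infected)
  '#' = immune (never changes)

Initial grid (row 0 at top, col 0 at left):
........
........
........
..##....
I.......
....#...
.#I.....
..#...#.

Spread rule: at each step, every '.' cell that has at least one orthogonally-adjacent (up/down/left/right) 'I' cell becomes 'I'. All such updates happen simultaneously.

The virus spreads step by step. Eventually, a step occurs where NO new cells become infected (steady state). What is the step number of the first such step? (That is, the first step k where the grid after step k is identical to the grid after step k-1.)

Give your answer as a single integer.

Answer: 12

Derivation:
Step 0 (initial): 2 infected
Step 1: +5 new -> 7 infected
Step 2: +8 new -> 15 infected
Step 3: +6 new -> 21 infected
Step 4: +8 new -> 29 infected
Step 5: +7 new -> 36 infected
Step 6: +7 new -> 43 infected
Step 7: +5 new -> 48 infected
Step 8: +4 new -> 52 infected
Step 9: +3 new -> 55 infected
Step 10: +2 new -> 57 infected
Step 11: +1 new -> 58 infected
Step 12: +0 new -> 58 infected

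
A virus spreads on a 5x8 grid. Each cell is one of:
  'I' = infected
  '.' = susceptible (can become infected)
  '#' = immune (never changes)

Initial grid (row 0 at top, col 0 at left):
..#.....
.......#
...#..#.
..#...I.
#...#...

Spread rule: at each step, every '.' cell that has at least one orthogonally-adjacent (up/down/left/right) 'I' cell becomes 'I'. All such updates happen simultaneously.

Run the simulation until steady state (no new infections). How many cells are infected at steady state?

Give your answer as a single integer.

Answer: 33

Derivation:
Step 0 (initial): 1 infected
Step 1: +3 new -> 4 infected
Step 2: +5 new -> 9 infected
Step 3: +3 new -> 12 infected
Step 4: +4 new -> 16 infected
Step 5: +4 new -> 20 infected
Step 6: +4 new -> 24 infected
Step 7: +3 new -> 27 infected
Step 8: +4 new -> 31 infected
Step 9: +2 new -> 33 infected
Step 10: +0 new -> 33 infected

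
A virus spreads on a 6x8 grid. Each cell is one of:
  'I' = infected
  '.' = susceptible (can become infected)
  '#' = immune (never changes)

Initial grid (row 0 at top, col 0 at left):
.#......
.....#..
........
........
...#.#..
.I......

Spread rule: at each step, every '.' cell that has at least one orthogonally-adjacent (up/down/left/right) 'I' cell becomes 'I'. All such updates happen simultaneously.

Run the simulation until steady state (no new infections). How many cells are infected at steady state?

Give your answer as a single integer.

Answer: 44

Derivation:
Step 0 (initial): 1 infected
Step 1: +3 new -> 4 infected
Step 2: +4 new -> 8 infected
Step 3: +4 new -> 12 infected
Step 4: +6 new -> 18 infected
Step 5: +5 new -> 23 infected
Step 6: +7 new -> 30 infected
Step 7: +5 new -> 35 infected
Step 8: +3 new -> 38 infected
Step 9: +3 new -> 41 infected
Step 10: +2 new -> 43 infected
Step 11: +1 new -> 44 infected
Step 12: +0 new -> 44 infected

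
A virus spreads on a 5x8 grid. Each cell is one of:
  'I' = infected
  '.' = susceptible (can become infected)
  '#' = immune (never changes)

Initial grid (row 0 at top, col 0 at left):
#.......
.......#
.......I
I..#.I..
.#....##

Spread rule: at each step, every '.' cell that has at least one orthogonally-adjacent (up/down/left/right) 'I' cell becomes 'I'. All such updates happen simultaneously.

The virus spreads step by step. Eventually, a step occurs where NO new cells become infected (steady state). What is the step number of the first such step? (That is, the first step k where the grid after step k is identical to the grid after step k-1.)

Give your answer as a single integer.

Answer: 6

Derivation:
Step 0 (initial): 3 infected
Step 1: +9 new -> 12 infected
Step 2: +7 new -> 19 infected
Step 3: +8 new -> 27 infected
Step 4: +5 new -> 32 infected
Step 5: +2 new -> 34 infected
Step 6: +0 new -> 34 infected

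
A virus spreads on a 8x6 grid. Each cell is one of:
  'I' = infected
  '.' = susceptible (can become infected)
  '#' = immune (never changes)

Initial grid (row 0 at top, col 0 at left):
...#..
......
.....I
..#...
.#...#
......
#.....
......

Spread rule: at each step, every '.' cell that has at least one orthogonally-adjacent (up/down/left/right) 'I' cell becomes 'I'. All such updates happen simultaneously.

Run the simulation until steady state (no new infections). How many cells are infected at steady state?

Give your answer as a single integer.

Step 0 (initial): 1 infected
Step 1: +3 new -> 4 infected
Step 2: +4 new -> 8 infected
Step 3: +5 new -> 13 infected
Step 4: +4 new -> 17 infected
Step 5: +8 new -> 25 infected
Step 6: +7 new -> 32 infected
Step 7: +6 new -> 38 infected
Step 8: +3 new -> 41 infected
Step 9: +1 new -> 42 infected
Step 10: +1 new -> 43 infected
Step 11: +0 new -> 43 infected

Answer: 43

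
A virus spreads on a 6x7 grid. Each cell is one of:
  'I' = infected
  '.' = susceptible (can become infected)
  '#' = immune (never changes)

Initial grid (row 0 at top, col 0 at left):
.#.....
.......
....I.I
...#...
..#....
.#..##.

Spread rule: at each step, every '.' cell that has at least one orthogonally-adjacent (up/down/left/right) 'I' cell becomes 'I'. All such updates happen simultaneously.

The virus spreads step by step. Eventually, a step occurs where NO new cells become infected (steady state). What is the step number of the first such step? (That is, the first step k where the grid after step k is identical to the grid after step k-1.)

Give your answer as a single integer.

Step 0 (initial): 2 infected
Step 1: +6 new -> 8 infected
Step 2: +8 new -> 16 infected
Step 3: +8 new -> 24 infected
Step 4: +5 new -> 29 infected
Step 5: +4 new -> 33 infected
Step 6: +2 new -> 35 infected
Step 7: +1 new -> 36 infected
Step 8: +0 new -> 36 infected

Answer: 8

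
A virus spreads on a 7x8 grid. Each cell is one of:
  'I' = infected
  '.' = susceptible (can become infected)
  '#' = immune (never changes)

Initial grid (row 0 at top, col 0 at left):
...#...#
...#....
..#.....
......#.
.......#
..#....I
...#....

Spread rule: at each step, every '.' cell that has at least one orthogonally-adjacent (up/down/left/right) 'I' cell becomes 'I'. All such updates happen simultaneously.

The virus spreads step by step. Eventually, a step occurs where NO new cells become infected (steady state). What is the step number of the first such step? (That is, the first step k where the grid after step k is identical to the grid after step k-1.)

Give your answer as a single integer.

Answer: 13

Derivation:
Step 0 (initial): 1 infected
Step 1: +2 new -> 3 infected
Step 2: +3 new -> 6 infected
Step 3: +3 new -> 9 infected
Step 4: +4 new -> 13 infected
Step 5: +3 new -> 16 infected
Step 6: +5 new -> 21 infected
Step 7: +7 new -> 28 infected
Step 8: +7 new -> 35 infected
Step 9: +4 new -> 39 infected
Step 10: +4 new -> 43 infected
Step 11: +3 new -> 46 infected
Step 12: +2 new -> 48 infected
Step 13: +0 new -> 48 infected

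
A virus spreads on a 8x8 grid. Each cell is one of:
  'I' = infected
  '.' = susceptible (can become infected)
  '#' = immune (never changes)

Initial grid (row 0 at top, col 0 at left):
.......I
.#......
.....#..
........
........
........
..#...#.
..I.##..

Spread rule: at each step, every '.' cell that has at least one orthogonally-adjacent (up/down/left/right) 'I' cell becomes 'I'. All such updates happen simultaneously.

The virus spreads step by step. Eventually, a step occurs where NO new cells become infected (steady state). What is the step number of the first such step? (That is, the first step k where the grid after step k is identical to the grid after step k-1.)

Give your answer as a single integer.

Answer: 9

Derivation:
Step 0 (initial): 2 infected
Step 1: +4 new -> 6 infected
Step 2: +6 new -> 12 infected
Step 3: +8 new -> 20 infected
Step 4: +10 new -> 30 infected
Step 5: +12 new -> 42 infected
Step 6: +10 new -> 52 infected
Step 7: +4 new -> 56 infected
Step 8: +2 new -> 58 infected
Step 9: +0 new -> 58 infected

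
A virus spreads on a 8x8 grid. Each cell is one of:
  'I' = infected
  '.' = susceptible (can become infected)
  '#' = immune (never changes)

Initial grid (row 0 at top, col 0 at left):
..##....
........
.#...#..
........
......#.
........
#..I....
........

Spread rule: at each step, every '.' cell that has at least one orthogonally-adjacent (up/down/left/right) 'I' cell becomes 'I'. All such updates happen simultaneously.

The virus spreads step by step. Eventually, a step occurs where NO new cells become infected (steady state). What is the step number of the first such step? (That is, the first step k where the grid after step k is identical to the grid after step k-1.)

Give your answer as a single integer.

Answer: 11

Derivation:
Step 0 (initial): 1 infected
Step 1: +4 new -> 5 infected
Step 2: +7 new -> 12 infected
Step 3: +8 new -> 20 infected
Step 4: +10 new -> 30 infected
Step 5: +8 new -> 38 infected
Step 6: +5 new -> 43 infected
Step 7: +6 new -> 49 infected
Step 8: +5 new -> 54 infected
Step 9: +3 new -> 57 infected
Step 10: +1 new -> 58 infected
Step 11: +0 new -> 58 infected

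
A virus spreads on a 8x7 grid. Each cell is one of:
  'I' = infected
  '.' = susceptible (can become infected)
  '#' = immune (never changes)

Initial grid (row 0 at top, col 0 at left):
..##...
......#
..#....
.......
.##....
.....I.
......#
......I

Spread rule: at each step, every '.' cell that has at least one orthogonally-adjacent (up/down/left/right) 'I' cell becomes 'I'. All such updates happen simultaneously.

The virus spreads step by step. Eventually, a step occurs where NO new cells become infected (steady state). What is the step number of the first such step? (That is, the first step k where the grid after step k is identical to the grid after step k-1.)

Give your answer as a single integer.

Answer: 11

Derivation:
Step 0 (initial): 2 infected
Step 1: +5 new -> 7 infected
Step 2: +6 new -> 13 infected
Step 3: +7 new -> 20 infected
Step 4: +7 new -> 27 infected
Step 5: +7 new -> 34 infected
Step 6: +7 new -> 41 infected
Step 7: +3 new -> 44 infected
Step 8: +2 new -> 46 infected
Step 9: +2 new -> 48 infected
Step 10: +1 new -> 49 infected
Step 11: +0 new -> 49 infected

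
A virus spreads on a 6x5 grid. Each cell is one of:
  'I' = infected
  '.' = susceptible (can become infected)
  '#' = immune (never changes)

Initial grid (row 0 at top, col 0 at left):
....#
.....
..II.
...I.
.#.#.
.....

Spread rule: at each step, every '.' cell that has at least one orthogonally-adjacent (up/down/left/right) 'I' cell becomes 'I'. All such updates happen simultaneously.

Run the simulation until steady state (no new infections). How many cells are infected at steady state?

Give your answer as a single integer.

Answer: 27

Derivation:
Step 0 (initial): 3 infected
Step 1: +6 new -> 9 infected
Step 2: +8 new -> 17 infected
Step 3: +5 new -> 22 infected
Step 4: +4 new -> 26 infected
Step 5: +1 new -> 27 infected
Step 6: +0 new -> 27 infected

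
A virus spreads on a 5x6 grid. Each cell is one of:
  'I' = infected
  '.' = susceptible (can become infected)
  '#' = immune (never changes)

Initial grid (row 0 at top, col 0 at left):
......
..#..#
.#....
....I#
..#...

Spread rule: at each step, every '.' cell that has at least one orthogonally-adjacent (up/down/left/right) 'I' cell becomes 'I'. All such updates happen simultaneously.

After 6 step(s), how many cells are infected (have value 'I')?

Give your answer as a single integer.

Answer: 23

Derivation:
Step 0 (initial): 1 infected
Step 1: +3 new -> 4 infected
Step 2: +6 new -> 10 infected
Step 3: +4 new -> 14 infected
Step 4: +4 new -> 18 infected
Step 5: +3 new -> 21 infected
Step 6: +2 new -> 23 infected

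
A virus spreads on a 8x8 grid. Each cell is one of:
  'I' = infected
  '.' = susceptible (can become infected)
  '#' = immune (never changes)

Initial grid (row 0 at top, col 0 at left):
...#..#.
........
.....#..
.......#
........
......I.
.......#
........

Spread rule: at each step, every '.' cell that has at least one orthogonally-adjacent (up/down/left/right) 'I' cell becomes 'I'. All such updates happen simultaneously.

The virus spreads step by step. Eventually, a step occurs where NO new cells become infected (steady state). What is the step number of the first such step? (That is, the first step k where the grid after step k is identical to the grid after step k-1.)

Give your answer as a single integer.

Answer: 12

Derivation:
Step 0 (initial): 1 infected
Step 1: +4 new -> 5 infected
Step 2: +6 new -> 11 infected
Step 3: +7 new -> 18 infected
Step 4: +7 new -> 25 infected
Step 5: +8 new -> 33 infected
Step 6: +9 new -> 42 infected
Step 7: +7 new -> 49 infected
Step 8: +4 new -> 53 infected
Step 9: +3 new -> 56 infected
Step 10: +2 new -> 58 infected
Step 11: +1 new -> 59 infected
Step 12: +0 new -> 59 infected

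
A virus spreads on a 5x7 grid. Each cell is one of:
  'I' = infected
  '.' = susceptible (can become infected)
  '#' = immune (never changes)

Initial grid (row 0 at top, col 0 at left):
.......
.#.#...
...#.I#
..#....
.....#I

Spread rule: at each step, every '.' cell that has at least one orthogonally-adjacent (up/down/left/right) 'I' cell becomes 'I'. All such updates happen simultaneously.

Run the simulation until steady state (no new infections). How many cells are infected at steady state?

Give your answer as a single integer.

Answer: 29

Derivation:
Step 0 (initial): 2 infected
Step 1: +4 new -> 6 infected
Step 2: +4 new -> 10 infected
Step 3: +4 new -> 14 infected
Step 4: +2 new -> 16 infected
Step 5: +2 new -> 18 infected
Step 6: +3 new -> 21 infected
Step 7: +4 new -> 25 infected
Step 8: +3 new -> 28 infected
Step 9: +1 new -> 29 infected
Step 10: +0 new -> 29 infected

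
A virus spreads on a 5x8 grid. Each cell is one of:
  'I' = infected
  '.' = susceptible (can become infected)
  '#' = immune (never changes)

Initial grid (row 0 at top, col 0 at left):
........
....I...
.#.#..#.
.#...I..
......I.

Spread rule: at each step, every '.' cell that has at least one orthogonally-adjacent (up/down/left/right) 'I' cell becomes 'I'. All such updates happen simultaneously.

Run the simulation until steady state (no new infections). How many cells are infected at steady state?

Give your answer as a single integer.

Step 0 (initial): 3 infected
Step 1: +9 new -> 12 infected
Step 2: +7 new -> 19 infected
Step 3: +8 new -> 27 infected
Step 4: +4 new -> 31 infected
Step 5: +3 new -> 34 infected
Step 6: +2 new -> 36 infected
Step 7: +0 new -> 36 infected

Answer: 36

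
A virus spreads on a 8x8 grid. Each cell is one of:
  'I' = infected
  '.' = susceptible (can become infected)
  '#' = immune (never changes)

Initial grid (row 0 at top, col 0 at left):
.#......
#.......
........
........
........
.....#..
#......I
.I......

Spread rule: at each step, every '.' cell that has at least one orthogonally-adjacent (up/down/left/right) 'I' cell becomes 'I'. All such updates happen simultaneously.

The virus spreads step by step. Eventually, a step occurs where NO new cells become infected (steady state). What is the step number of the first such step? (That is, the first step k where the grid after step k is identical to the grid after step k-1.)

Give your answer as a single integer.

Step 0 (initial): 2 infected
Step 1: +6 new -> 8 infected
Step 2: +7 new -> 15 infected
Step 3: +9 new -> 24 infected
Step 4: +8 new -> 32 infected
Step 5: +8 new -> 40 infected
Step 6: +8 new -> 48 infected
Step 7: +5 new -> 53 infected
Step 8: +4 new -> 57 infected
Step 9: +2 new -> 59 infected
Step 10: +0 new -> 59 infected

Answer: 10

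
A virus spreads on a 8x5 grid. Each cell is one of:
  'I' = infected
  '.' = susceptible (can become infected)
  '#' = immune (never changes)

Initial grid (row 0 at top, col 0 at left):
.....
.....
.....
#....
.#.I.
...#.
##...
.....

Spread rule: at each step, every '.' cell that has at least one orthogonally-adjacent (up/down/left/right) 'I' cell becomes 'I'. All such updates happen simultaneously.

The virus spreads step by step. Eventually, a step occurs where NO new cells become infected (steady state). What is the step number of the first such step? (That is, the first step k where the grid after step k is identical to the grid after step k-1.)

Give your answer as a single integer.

Answer: 8

Derivation:
Step 0 (initial): 1 infected
Step 1: +3 new -> 4 infected
Step 2: +5 new -> 9 infected
Step 3: +7 new -> 16 infected
Step 4: +8 new -> 24 infected
Step 5: +7 new -> 31 infected
Step 6: +3 new -> 34 infected
Step 7: +1 new -> 35 infected
Step 8: +0 new -> 35 infected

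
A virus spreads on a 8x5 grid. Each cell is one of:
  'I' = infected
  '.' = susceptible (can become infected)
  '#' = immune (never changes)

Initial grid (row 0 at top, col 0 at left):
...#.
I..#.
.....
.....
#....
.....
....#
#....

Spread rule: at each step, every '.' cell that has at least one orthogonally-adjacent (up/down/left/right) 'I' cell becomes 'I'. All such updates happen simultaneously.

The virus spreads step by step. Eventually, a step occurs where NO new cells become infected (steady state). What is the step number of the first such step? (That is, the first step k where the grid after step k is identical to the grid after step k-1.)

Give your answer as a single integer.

Answer: 11

Derivation:
Step 0 (initial): 1 infected
Step 1: +3 new -> 4 infected
Step 2: +4 new -> 8 infected
Step 3: +3 new -> 11 infected
Step 4: +3 new -> 14 infected
Step 5: +4 new -> 18 infected
Step 6: +6 new -> 24 infected
Step 7: +6 new -> 30 infected
Step 8: +3 new -> 33 infected
Step 9: +1 new -> 34 infected
Step 10: +1 new -> 35 infected
Step 11: +0 new -> 35 infected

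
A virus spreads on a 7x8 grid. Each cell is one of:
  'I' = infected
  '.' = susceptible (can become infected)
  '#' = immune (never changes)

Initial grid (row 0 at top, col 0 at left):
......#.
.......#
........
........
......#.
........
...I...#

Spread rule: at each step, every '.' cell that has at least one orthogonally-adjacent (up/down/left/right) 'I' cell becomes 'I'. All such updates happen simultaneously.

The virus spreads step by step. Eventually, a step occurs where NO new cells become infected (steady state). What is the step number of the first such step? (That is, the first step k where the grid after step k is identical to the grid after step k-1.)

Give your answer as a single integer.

Answer: 10

Derivation:
Step 0 (initial): 1 infected
Step 1: +3 new -> 4 infected
Step 2: +5 new -> 9 infected
Step 3: +7 new -> 16 infected
Step 4: +7 new -> 23 infected
Step 5: +7 new -> 30 infected
Step 6: +8 new -> 38 infected
Step 7: +7 new -> 45 infected
Step 8: +5 new -> 50 infected
Step 9: +1 new -> 51 infected
Step 10: +0 new -> 51 infected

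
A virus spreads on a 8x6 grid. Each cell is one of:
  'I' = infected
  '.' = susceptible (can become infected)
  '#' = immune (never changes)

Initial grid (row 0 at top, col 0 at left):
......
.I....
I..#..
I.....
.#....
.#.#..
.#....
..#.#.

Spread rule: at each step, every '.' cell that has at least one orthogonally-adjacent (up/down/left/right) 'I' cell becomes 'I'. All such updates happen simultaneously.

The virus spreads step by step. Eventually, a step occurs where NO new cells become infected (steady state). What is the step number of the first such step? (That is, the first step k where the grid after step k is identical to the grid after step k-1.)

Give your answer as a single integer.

Answer: 10

Derivation:
Step 0 (initial): 3 infected
Step 1: +6 new -> 9 infected
Step 2: +6 new -> 15 infected
Step 3: +5 new -> 20 infected
Step 4: +7 new -> 27 infected
Step 5: +6 new -> 33 infected
Step 6: +3 new -> 36 infected
Step 7: +3 new -> 39 infected
Step 8: +1 new -> 40 infected
Step 9: +1 new -> 41 infected
Step 10: +0 new -> 41 infected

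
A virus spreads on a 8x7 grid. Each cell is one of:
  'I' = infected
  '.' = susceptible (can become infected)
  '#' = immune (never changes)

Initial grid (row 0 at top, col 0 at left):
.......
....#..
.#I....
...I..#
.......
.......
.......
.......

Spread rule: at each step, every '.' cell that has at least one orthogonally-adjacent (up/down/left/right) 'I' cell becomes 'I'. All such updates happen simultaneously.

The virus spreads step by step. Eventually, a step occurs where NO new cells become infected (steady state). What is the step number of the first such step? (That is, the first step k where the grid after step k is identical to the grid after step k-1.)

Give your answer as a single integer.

Answer: 8

Derivation:
Step 0 (initial): 2 infected
Step 1: +5 new -> 7 infected
Step 2: +9 new -> 16 infected
Step 3: +10 new -> 26 infected
Step 4: +12 new -> 38 infected
Step 5: +8 new -> 46 infected
Step 6: +5 new -> 51 infected
Step 7: +2 new -> 53 infected
Step 8: +0 new -> 53 infected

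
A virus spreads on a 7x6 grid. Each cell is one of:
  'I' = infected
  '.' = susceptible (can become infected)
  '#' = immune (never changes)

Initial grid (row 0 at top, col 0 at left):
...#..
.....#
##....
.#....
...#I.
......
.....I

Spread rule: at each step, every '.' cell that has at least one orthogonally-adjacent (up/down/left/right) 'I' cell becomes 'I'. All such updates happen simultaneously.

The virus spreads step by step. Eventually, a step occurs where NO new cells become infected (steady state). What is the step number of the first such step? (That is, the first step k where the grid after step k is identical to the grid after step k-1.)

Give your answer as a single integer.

Step 0 (initial): 2 infected
Step 1: +5 new -> 7 infected
Step 2: +5 new -> 12 infected
Step 3: +6 new -> 18 infected
Step 4: +6 new -> 24 infected
Step 5: +5 new -> 29 infected
Step 6: +3 new -> 32 infected
Step 7: +3 new -> 35 infected
Step 8: +1 new -> 36 infected
Step 9: +0 new -> 36 infected

Answer: 9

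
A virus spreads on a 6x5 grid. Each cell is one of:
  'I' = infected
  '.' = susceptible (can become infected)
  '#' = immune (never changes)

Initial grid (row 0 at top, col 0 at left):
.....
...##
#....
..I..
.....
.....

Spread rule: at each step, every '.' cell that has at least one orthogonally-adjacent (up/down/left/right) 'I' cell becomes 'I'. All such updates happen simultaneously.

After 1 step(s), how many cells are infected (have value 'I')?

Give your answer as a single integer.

Step 0 (initial): 1 infected
Step 1: +4 new -> 5 infected

Answer: 5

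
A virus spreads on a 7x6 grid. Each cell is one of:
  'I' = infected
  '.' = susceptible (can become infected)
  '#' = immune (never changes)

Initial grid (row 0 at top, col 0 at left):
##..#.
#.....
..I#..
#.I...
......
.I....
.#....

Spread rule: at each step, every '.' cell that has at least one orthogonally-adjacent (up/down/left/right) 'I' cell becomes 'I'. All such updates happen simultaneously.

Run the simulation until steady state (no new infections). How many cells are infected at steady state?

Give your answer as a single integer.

Step 0 (initial): 3 infected
Step 1: +8 new -> 11 infected
Step 2: +10 new -> 21 infected
Step 3: +7 new -> 28 infected
Step 4: +5 new -> 33 infected
Step 5: +2 new -> 35 infected
Step 6: +0 new -> 35 infected

Answer: 35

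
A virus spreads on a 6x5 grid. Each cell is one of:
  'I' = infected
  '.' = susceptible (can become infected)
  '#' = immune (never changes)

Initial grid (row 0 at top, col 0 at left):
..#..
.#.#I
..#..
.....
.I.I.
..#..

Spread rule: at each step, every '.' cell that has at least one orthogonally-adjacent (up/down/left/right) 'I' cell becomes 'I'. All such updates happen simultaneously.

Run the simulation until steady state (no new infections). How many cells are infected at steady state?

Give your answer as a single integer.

Step 0 (initial): 3 infected
Step 1: +9 new -> 12 infected
Step 2: +8 new -> 20 infected
Step 3: +1 new -> 21 infected
Step 4: +1 new -> 22 infected
Step 5: +1 new -> 23 infected
Step 6: +1 new -> 24 infected
Step 7: +0 new -> 24 infected

Answer: 24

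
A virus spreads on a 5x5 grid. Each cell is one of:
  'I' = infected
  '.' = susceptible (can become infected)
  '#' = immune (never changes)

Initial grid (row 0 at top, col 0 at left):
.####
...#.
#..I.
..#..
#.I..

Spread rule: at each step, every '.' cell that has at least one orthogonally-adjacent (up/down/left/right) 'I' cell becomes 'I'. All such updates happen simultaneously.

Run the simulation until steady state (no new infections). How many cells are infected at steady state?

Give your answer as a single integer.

Answer: 17

Derivation:
Step 0 (initial): 2 infected
Step 1: +5 new -> 7 infected
Step 2: +6 new -> 13 infected
Step 3: +2 new -> 15 infected
Step 4: +1 new -> 16 infected
Step 5: +1 new -> 17 infected
Step 6: +0 new -> 17 infected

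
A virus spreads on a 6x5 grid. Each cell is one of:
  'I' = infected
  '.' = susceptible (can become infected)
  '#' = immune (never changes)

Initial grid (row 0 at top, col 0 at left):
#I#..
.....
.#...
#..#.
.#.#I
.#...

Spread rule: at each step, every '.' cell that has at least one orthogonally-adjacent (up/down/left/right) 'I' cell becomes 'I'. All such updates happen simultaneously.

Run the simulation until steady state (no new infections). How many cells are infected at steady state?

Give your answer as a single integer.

Step 0 (initial): 2 infected
Step 1: +3 new -> 5 infected
Step 2: +4 new -> 9 infected
Step 3: +6 new -> 15 infected
Step 4: +4 new -> 19 infected
Step 5: +1 new -> 20 infected
Step 6: +0 new -> 20 infected

Answer: 20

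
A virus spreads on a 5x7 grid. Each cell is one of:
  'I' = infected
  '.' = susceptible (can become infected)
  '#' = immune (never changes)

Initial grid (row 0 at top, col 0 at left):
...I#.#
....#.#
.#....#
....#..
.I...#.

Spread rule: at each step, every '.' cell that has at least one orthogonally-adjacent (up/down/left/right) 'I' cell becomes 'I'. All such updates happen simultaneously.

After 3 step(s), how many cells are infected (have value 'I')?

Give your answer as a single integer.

Step 0 (initial): 2 infected
Step 1: +5 new -> 7 infected
Step 2: +6 new -> 13 infected
Step 3: +7 new -> 20 infected

Answer: 20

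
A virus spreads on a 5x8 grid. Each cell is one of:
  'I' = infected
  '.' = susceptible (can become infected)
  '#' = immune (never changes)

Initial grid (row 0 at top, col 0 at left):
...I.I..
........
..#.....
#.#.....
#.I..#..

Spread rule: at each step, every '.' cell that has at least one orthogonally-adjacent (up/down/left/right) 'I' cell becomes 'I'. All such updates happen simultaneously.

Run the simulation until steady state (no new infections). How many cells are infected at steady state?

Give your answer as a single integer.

Step 0 (initial): 3 infected
Step 1: +7 new -> 10 infected
Step 2: +10 new -> 20 infected
Step 3: +8 new -> 28 infected
Step 4: +4 new -> 32 infected
Step 5: +2 new -> 34 infected
Step 6: +1 new -> 35 infected
Step 7: +0 new -> 35 infected

Answer: 35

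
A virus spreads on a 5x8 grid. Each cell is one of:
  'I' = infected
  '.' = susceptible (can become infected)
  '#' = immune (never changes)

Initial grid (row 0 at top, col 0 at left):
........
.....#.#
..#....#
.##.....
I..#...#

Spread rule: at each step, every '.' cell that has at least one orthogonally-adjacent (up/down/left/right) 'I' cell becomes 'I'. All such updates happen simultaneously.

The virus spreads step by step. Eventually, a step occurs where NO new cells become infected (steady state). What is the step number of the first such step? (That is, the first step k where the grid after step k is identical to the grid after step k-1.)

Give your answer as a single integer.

Answer: 13

Derivation:
Step 0 (initial): 1 infected
Step 1: +2 new -> 3 infected
Step 2: +2 new -> 5 infected
Step 3: +2 new -> 7 infected
Step 4: +2 new -> 9 infected
Step 5: +2 new -> 11 infected
Step 6: +2 new -> 13 infected
Step 7: +3 new -> 16 infected
Step 8: +3 new -> 19 infected
Step 9: +3 new -> 22 infected
Step 10: +4 new -> 26 infected
Step 11: +4 new -> 30 infected
Step 12: +2 new -> 32 infected
Step 13: +0 new -> 32 infected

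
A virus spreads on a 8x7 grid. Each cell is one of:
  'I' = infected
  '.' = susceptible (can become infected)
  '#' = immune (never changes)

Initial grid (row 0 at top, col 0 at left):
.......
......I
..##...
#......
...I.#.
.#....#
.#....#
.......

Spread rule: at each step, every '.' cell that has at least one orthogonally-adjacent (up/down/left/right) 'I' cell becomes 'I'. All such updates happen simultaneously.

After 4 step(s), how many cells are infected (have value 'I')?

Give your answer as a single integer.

Step 0 (initial): 2 infected
Step 1: +7 new -> 9 infected
Step 2: +10 new -> 19 infected
Step 3: +11 new -> 30 infected
Step 4: +7 new -> 37 infected

Answer: 37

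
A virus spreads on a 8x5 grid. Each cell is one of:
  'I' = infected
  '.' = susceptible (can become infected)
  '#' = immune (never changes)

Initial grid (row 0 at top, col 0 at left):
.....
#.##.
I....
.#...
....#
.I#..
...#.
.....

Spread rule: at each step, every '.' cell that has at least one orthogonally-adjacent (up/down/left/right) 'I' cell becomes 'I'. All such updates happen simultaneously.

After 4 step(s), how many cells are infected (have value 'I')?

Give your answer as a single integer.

Answer: 26

Derivation:
Step 0 (initial): 2 infected
Step 1: +5 new -> 7 infected
Step 2: +7 new -> 14 infected
Step 3: +6 new -> 20 infected
Step 4: +6 new -> 26 infected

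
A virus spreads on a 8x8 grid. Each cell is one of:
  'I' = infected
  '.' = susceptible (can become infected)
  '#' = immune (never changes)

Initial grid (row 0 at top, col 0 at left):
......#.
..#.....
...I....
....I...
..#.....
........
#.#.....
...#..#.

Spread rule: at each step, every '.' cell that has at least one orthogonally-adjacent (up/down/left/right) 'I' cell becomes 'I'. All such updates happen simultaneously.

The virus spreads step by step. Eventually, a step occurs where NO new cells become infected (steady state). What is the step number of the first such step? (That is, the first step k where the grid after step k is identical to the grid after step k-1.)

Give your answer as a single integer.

Answer: 9

Derivation:
Step 0 (initial): 2 infected
Step 1: +6 new -> 8 infected
Step 2: +9 new -> 17 infected
Step 3: +12 new -> 29 infected
Step 4: +13 new -> 42 infected
Step 5: +7 new -> 49 infected
Step 6: +4 new -> 53 infected
Step 7: +2 new -> 55 infected
Step 8: +2 new -> 57 infected
Step 9: +0 new -> 57 infected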